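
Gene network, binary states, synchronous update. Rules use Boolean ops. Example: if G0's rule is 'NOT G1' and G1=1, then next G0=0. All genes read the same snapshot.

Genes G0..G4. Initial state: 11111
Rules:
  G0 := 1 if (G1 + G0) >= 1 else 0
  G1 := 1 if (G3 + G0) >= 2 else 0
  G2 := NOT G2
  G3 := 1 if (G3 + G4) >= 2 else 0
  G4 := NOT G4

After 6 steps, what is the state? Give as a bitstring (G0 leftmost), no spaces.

Step 1: G0=(1+1>=1)=1 G1=(1+1>=2)=1 G2=NOT G2=NOT 1=0 G3=(1+1>=2)=1 G4=NOT G4=NOT 1=0 -> 11010
Step 2: G0=(1+1>=1)=1 G1=(1+1>=2)=1 G2=NOT G2=NOT 0=1 G3=(1+0>=2)=0 G4=NOT G4=NOT 0=1 -> 11101
Step 3: G0=(1+1>=1)=1 G1=(0+1>=2)=0 G2=NOT G2=NOT 1=0 G3=(0+1>=2)=0 G4=NOT G4=NOT 1=0 -> 10000
Step 4: G0=(0+1>=1)=1 G1=(0+1>=2)=0 G2=NOT G2=NOT 0=1 G3=(0+0>=2)=0 G4=NOT G4=NOT 0=1 -> 10101
Step 5: G0=(0+1>=1)=1 G1=(0+1>=2)=0 G2=NOT G2=NOT 1=0 G3=(0+1>=2)=0 G4=NOT G4=NOT 1=0 -> 10000
Step 6: G0=(0+1>=1)=1 G1=(0+1>=2)=0 G2=NOT G2=NOT 0=1 G3=(0+0>=2)=0 G4=NOT G4=NOT 0=1 -> 10101

10101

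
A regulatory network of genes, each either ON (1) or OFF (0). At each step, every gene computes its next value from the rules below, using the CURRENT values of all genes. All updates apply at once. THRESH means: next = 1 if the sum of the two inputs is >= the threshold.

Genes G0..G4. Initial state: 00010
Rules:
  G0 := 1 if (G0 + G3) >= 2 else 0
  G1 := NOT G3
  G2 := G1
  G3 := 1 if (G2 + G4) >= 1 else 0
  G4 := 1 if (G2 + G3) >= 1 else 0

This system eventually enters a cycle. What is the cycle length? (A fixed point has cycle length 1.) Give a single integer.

Answer: 1

Derivation:
Step 0: 00010
Step 1: G0=(0+1>=2)=0 G1=NOT G3=NOT 1=0 G2=G1=0 G3=(0+0>=1)=0 G4=(0+1>=1)=1 -> 00001
Step 2: G0=(0+0>=2)=0 G1=NOT G3=NOT 0=1 G2=G1=0 G3=(0+1>=1)=1 G4=(0+0>=1)=0 -> 01010
Step 3: G0=(0+1>=2)=0 G1=NOT G3=NOT 1=0 G2=G1=1 G3=(0+0>=1)=0 G4=(0+1>=1)=1 -> 00101
Step 4: G0=(0+0>=2)=0 G1=NOT G3=NOT 0=1 G2=G1=0 G3=(1+1>=1)=1 G4=(1+0>=1)=1 -> 01011
Step 5: G0=(0+1>=2)=0 G1=NOT G3=NOT 1=0 G2=G1=1 G3=(0+1>=1)=1 G4=(0+1>=1)=1 -> 00111
Step 6: G0=(0+1>=2)=0 G1=NOT G3=NOT 1=0 G2=G1=0 G3=(1+1>=1)=1 G4=(1+1>=1)=1 -> 00011
Step 7: G0=(0+1>=2)=0 G1=NOT G3=NOT 1=0 G2=G1=0 G3=(0+1>=1)=1 G4=(0+1>=1)=1 -> 00011
State from step 7 equals state from step 6 -> cycle length 1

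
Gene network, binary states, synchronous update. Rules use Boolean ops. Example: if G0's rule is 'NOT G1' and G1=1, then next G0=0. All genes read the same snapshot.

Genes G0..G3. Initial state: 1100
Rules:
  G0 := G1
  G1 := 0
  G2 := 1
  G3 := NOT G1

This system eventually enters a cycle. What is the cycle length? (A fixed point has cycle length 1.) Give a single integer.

Answer: 1

Derivation:
Step 0: 1100
Step 1: G0=G1=1 G1=0(const) G2=1(const) G3=NOT G1=NOT 1=0 -> 1010
Step 2: G0=G1=0 G1=0(const) G2=1(const) G3=NOT G1=NOT 0=1 -> 0011
Step 3: G0=G1=0 G1=0(const) G2=1(const) G3=NOT G1=NOT 0=1 -> 0011
State from step 3 equals state from step 2 -> cycle length 1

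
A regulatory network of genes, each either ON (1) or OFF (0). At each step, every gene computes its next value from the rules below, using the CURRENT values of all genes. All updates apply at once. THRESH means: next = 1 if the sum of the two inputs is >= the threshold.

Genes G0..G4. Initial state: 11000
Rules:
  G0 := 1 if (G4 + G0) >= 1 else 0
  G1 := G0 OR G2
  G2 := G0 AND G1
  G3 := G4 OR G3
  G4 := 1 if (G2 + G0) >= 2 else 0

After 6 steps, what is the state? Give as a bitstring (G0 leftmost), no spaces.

Step 1: G0=(0+1>=1)=1 G1=G0|G2=1|0=1 G2=G0&G1=1&1=1 G3=G4|G3=0|0=0 G4=(0+1>=2)=0 -> 11100
Step 2: G0=(0+1>=1)=1 G1=G0|G2=1|1=1 G2=G0&G1=1&1=1 G3=G4|G3=0|0=0 G4=(1+1>=2)=1 -> 11101
Step 3: G0=(1+1>=1)=1 G1=G0|G2=1|1=1 G2=G0&G1=1&1=1 G3=G4|G3=1|0=1 G4=(1+1>=2)=1 -> 11111
Step 4: G0=(1+1>=1)=1 G1=G0|G2=1|1=1 G2=G0&G1=1&1=1 G3=G4|G3=1|1=1 G4=(1+1>=2)=1 -> 11111
Step 5: G0=(1+1>=1)=1 G1=G0|G2=1|1=1 G2=G0&G1=1&1=1 G3=G4|G3=1|1=1 G4=(1+1>=2)=1 -> 11111
Step 6: G0=(1+1>=1)=1 G1=G0|G2=1|1=1 G2=G0&G1=1&1=1 G3=G4|G3=1|1=1 G4=(1+1>=2)=1 -> 11111

11111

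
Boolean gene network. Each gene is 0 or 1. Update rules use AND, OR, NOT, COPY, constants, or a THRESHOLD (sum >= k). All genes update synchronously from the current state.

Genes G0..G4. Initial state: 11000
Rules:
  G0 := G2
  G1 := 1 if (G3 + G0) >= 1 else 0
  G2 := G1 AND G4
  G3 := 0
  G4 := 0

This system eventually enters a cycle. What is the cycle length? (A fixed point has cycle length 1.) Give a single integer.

Step 0: 11000
Step 1: G0=G2=0 G1=(0+1>=1)=1 G2=G1&G4=1&0=0 G3=0(const) G4=0(const) -> 01000
Step 2: G0=G2=0 G1=(0+0>=1)=0 G2=G1&G4=1&0=0 G3=0(const) G4=0(const) -> 00000
Step 3: G0=G2=0 G1=(0+0>=1)=0 G2=G1&G4=0&0=0 G3=0(const) G4=0(const) -> 00000
State from step 3 equals state from step 2 -> cycle length 1

Answer: 1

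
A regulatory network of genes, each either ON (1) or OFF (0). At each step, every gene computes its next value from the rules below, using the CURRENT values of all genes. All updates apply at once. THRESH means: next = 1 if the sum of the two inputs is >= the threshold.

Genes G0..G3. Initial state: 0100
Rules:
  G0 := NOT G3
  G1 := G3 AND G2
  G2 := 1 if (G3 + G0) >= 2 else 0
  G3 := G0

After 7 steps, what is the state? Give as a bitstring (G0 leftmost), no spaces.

Step 1: G0=NOT G3=NOT 0=1 G1=G3&G2=0&0=0 G2=(0+0>=2)=0 G3=G0=0 -> 1000
Step 2: G0=NOT G3=NOT 0=1 G1=G3&G2=0&0=0 G2=(0+1>=2)=0 G3=G0=1 -> 1001
Step 3: G0=NOT G3=NOT 1=0 G1=G3&G2=1&0=0 G2=(1+1>=2)=1 G3=G0=1 -> 0011
Step 4: G0=NOT G3=NOT 1=0 G1=G3&G2=1&1=1 G2=(1+0>=2)=0 G3=G0=0 -> 0100
Step 5: G0=NOT G3=NOT 0=1 G1=G3&G2=0&0=0 G2=(0+0>=2)=0 G3=G0=0 -> 1000
Step 6: G0=NOT G3=NOT 0=1 G1=G3&G2=0&0=0 G2=(0+1>=2)=0 G3=G0=1 -> 1001
Step 7: G0=NOT G3=NOT 1=0 G1=G3&G2=1&0=0 G2=(1+1>=2)=1 G3=G0=1 -> 0011

0011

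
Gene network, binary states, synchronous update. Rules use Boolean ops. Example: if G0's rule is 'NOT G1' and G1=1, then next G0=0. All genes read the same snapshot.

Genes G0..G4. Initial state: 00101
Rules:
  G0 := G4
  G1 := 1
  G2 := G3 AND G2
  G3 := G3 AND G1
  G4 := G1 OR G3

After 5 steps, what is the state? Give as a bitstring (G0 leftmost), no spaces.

Step 1: G0=G4=1 G1=1(const) G2=G3&G2=0&1=0 G3=G3&G1=0&0=0 G4=G1|G3=0|0=0 -> 11000
Step 2: G0=G4=0 G1=1(const) G2=G3&G2=0&0=0 G3=G3&G1=0&1=0 G4=G1|G3=1|0=1 -> 01001
Step 3: G0=G4=1 G1=1(const) G2=G3&G2=0&0=0 G3=G3&G1=0&1=0 G4=G1|G3=1|0=1 -> 11001
Step 4: G0=G4=1 G1=1(const) G2=G3&G2=0&0=0 G3=G3&G1=0&1=0 G4=G1|G3=1|0=1 -> 11001
Step 5: G0=G4=1 G1=1(const) G2=G3&G2=0&0=0 G3=G3&G1=0&1=0 G4=G1|G3=1|0=1 -> 11001

11001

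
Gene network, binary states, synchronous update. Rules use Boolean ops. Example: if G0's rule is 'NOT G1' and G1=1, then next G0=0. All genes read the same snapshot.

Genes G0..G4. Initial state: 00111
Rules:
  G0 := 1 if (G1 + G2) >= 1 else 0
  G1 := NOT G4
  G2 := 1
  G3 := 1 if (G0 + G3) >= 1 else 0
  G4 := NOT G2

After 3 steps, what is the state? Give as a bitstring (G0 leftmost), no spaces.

Step 1: G0=(0+1>=1)=1 G1=NOT G4=NOT 1=0 G2=1(const) G3=(0+1>=1)=1 G4=NOT G2=NOT 1=0 -> 10110
Step 2: G0=(0+1>=1)=1 G1=NOT G4=NOT 0=1 G2=1(const) G3=(1+1>=1)=1 G4=NOT G2=NOT 1=0 -> 11110
Step 3: G0=(1+1>=1)=1 G1=NOT G4=NOT 0=1 G2=1(const) G3=(1+1>=1)=1 G4=NOT G2=NOT 1=0 -> 11110

11110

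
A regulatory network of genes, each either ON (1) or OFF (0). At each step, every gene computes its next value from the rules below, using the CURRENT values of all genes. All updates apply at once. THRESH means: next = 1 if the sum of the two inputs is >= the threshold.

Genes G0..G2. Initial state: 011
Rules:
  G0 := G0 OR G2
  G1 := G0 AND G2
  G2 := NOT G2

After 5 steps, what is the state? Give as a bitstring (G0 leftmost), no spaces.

Step 1: G0=G0|G2=0|1=1 G1=G0&G2=0&1=0 G2=NOT G2=NOT 1=0 -> 100
Step 2: G0=G0|G2=1|0=1 G1=G0&G2=1&0=0 G2=NOT G2=NOT 0=1 -> 101
Step 3: G0=G0|G2=1|1=1 G1=G0&G2=1&1=1 G2=NOT G2=NOT 1=0 -> 110
Step 4: G0=G0|G2=1|0=1 G1=G0&G2=1&0=0 G2=NOT G2=NOT 0=1 -> 101
Step 5: G0=G0|G2=1|1=1 G1=G0&G2=1&1=1 G2=NOT G2=NOT 1=0 -> 110

110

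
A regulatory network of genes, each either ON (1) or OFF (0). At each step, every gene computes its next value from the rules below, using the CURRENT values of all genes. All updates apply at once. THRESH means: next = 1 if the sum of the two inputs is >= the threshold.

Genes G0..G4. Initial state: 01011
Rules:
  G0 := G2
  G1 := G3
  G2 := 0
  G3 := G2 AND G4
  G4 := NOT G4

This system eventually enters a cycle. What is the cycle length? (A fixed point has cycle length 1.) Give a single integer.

Step 0: 01011
Step 1: G0=G2=0 G1=G3=1 G2=0(const) G3=G2&G4=0&1=0 G4=NOT G4=NOT 1=0 -> 01000
Step 2: G0=G2=0 G1=G3=0 G2=0(const) G3=G2&G4=0&0=0 G4=NOT G4=NOT 0=1 -> 00001
Step 3: G0=G2=0 G1=G3=0 G2=0(const) G3=G2&G4=0&1=0 G4=NOT G4=NOT 1=0 -> 00000
Step 4: G0=G2=0 G1=G3=0 G2=0(const) G3=G2&G4=0&0=0 G4=NOT G4=NOT 0=1 -> 00001
State from step 4 equals state from step 2 -> cycle length 2

Answer: 2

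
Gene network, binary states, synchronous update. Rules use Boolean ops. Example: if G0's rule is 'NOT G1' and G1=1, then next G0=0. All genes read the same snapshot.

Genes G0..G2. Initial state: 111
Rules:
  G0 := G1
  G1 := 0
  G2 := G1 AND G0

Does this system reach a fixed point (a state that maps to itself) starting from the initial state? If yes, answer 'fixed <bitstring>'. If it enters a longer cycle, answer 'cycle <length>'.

Answer: fixed 000

Derivation:
Step 0: 111
Step 1: G0=G1=1 G1=0(const) G2=G1&G0=1&1=1 -> 101
Step 2: G0=G1=0 G1=0(const) G2=G1&G0=0&1=0 -> 000
Step 3: G0=G1=0 G1=0(const) G2=G1&G0=0&0=0 -> 000
Fixed point reached at step 2: 000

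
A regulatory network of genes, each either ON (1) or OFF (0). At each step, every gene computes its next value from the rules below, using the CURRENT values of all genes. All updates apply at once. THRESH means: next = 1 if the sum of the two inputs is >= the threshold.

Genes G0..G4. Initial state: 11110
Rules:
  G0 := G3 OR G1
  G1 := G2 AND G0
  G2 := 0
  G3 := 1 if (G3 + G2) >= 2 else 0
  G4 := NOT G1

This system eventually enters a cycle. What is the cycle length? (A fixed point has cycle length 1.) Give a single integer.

Step 0: 11110
Step 1: G0=G3|G1=1|1=1 G1=G2&G0=1&1=1 G2=0(const) G3=(1+1>=2)=1 G4=NOT G1=NOT 1=0 -> 11010
Step 2: G0=G3|G1=1|1=1 G1=G2&G0=0&1=0 G2=0(const) G3=(1+0>=2)=0 G4=NOT G1=NOT 1=0 -> 10000
Step 3: G0=G3|G1=0|0=0 G1=G2&G0=0&1=0 G2=0(const) G3=(0+0>=2)=0 G4=NOT G1=NOT 0=1 -> 00001
Step 4: G0=G3|G1=0|0=0 G1=G2&G0=0&0=0 G2=0(const) G3=(0+0>=2)=0 G4=NOT G1=NOT 0=1 -> 00001
State from step 4 equals state from step 3 -> cycle length 1

Answer: 1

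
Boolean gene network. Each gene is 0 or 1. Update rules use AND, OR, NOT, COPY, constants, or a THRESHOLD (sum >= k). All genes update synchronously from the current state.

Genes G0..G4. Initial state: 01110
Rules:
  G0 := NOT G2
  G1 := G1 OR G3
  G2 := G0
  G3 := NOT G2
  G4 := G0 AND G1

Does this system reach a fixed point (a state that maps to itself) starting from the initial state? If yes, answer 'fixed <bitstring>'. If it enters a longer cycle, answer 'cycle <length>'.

Answer: cycle 4

Derivation:
Step 0: 01110
Step 1: G0=NOT G2=NOT 1=0 G1=G1|G3=1|1=1 G2=G0=0 G3=NOT G2=NOT 1=0 G4=G0&G1=0&1=0 -> 01000
Step 2: G0=NOT G2=NOT 0=1 G1=G1|G3=1|0=1 G2=G0=0 G3=NOT G2=NOT 0=1 G4=G0&G1=0&1=0 -> 11010
Step 3: G0=NOT G2=NOT 0=1 G1=G1|G3=1|1=1 G2=G0=1 G3=NOT G2=NOT 0=1 G4=G0&G1=1&1=1 -> 11111
Step 4: G0=NOT G2=NOT 1=0 G1=G1|G3=1|1=1 G2=G0=1 G3=NOT G2=NOT 1=0 G4=G0&G1=1&1=1 -> 01101
Step 5: G0=NOT G2=NOT 1=0 G1=G1|G3=1|0=1 G2=G0=0 G3=NOT G2=NOT 1=0 G4=G0&G1=0&1=0 -> 01000
Cycle of length 4 starting at step 1 -> no fixed point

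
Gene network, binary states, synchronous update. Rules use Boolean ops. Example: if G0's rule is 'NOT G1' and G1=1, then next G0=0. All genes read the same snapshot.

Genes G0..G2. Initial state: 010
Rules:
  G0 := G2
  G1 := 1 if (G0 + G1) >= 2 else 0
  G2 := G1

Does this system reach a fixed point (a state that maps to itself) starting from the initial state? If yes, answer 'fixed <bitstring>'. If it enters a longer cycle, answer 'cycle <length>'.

Answer: fixed 000

Derivation:
Step 0: 010
Step 1: G0=G2=0 G1=(0+1>=2)=0 G2=G1=1 -> 001
Step 2: G0=G2=1 G1=(0+0>=2)=0 G2=G1=0 -> 100
Step 3: G0=G2=0 G1=(1+0>=2)=0 G2=G1=0 -> 000
Step 4: G0=G2=0 G1=(0+0>=2)=0 G2=G1=0 -> 000
Fixed point reached at step 3: 000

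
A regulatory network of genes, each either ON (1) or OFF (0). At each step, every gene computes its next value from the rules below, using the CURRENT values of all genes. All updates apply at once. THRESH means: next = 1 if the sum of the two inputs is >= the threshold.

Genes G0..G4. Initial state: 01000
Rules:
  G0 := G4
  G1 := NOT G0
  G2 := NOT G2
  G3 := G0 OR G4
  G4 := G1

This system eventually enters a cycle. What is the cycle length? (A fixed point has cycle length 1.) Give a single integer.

Step 0: 01000
Step 1: G0=G4=0 G1=NOT G0=NOT 0=1 G2=NOT G2=NOT 0=1 G3=G0|G4=0|0=0 G4=G1=1 -> 01101
Step 2: G0=G4=1 G1=NOT G0=NOT 0=1 G2=NOT G2=NOT 1=0 G3=G0|G4=0|1=1 G4=G1=1 -> 11011
Step 3: G0=G4=1 G1=NOT G0=NOT 1=0 G2=NOT G2=NOT 0=1 G3=G0|G4=1|1=1 G4=G1=1 -> 10111
Step 4: G0=G4=1 G1=NOT G0=NOT 1=0 G2=NOT G2=NOT 1=0 G3=G0|G4=1|1=1 G4=G1=0 -> 10010
Step 5: G0=G4=0 G1=NOT G0=NOT 1=0 G2=NOT G2=NOT 0=1 G3=G0|G4=1|0=1 G4=G1=0 -> 00110
Step 6: G0=G4=0 G1=NOT G0=NOT 0=1 G2=NOT G2=NOT 1=0 G3=G0|G4=0|0=0 G4=G1=0 -> 01000
State from step 6 equals state from step 0 -> cycle length 6

Answer: 6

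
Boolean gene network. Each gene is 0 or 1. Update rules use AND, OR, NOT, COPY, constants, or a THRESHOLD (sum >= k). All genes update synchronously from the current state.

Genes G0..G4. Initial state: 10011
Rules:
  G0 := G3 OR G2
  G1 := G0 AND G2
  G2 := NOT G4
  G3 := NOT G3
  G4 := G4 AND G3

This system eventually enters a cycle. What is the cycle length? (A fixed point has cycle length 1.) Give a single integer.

Step 0: 10011
Step 1: G0=G3|G2=1|0=1 G1=G0&G2=1&0=0 G2=NOT G4=NOT 1=0 G3=NOT G3=NOT 1=0 G4=G4&G3=1&1=1 -> 10001
Step 2: G0=G3|G2=0|0=0 G1=G0&G2=1&0=0 G2=NOT G4=NOT 1=0 G3=NOT G3=NOT 0=1 G4=G4&G3=1&0=0 -> 00010
Step 3: G0=G3|G2=1|0=1 G1=G0&G2=0&0=0 G2=NOT G4=NOT 0=1 G3=NOT G3=NOT 1=0 G4=G4&G3=0&1=0 -> 10100
Step 4: G0=G3|G2=0|1=1 G1=G0&G2=1&1=1 G2=NOT G4=NOT 0=1 G3=NOT G3=NOT 0=1 G4=G4&G3=0&0=0 -> 11110
Step 5: G0=G3|G2=1|1=1 G1=G0&G2=1&1=1 G2=NOT G4=NOT 0=1 G3=NOT G3=NOT 1=0 G4=G4&G3=0&1=0 -> 11100
Step 6: G0=G3|G2=0|1=1 G1=G0&G2=1&1=1 G2=NOT G4=NOT 0=1 G3=NOT G3=NOT 0=1 G4=G4&G3=0&0=0 -> 11110
State from step 6 equals state from step 4 -> cycle length 2

Answer: 2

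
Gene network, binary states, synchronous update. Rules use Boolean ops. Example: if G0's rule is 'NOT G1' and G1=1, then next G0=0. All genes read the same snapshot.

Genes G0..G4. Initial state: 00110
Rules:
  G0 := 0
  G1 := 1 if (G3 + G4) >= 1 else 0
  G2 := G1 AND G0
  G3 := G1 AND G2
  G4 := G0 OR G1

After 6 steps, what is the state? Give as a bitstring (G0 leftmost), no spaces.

Step 1: G0=0(const) G1=(1+0>=1)=1 G2=G1&G0=0&0=0 G3=G1&G2=0&1=0 G4=G0|G1=0|0=0 -> 01000
Step 2: G0=0(const) G1=(0+0>=1)=0 G2=G1&G0=1&0=0 G3=G1&G2=1&0=0 G4=G0|G1=0|1=1 -> 00001
Step 3: G0=0(const) G1=(0+1>=1)=1 G2=G1&G0=0&0=0 G3=G1&G2=0&0=0 G4=G0|G1=0|0=0 -> 01000
Step 4: G0=0(const) G1=(0+0>=1)=0 G2=G1&G0=1&0=0 G3=G1&G2=1&0=0 G4=G0|G1=0|1=1 -> 00001
Step 5: G0=0(const) G1=(0+1>=1)=1 G2=G1&G0=0&0=0 G3=G1&G2=0&0=0 G4=G0|G1=0|0=0 -> 01000
Step 6: G0=0(const) G1=(0+0>=1)=0 G2=G1&G0=1&0=0 G3=G1&G2=1&0=0 G4=G0|G1=0|1=1 -> 00001

00001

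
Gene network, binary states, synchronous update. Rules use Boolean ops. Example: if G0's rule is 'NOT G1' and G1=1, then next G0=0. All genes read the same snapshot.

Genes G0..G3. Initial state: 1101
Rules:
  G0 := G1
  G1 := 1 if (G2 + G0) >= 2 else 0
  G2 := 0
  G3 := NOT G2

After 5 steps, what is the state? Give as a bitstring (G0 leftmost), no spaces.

Step 1: G0=G1=1 G1=(0+1>=2)=0 G2=0(const) G3=NOT G2=NOT 0=1 -> 1001
Step 2: G0=G1=0 G1=(0+1>=2)=0 G2=0(const) G3=NOT G2=NOT 0=1 -> 0001
Step 3: G0=G1=0 G1=(0+0>=2)=0 G2=0(const) G3=NOT G2=NOT 0=1 -> 0001
Step 4: G0=G1=0 G1=(0+0>=2)=0 G2=0(const) G3=NOT G2=NOT 0=1 -> 0001
Step 5: G0=G1=0 G1=(0+0>=2)=0 G2=0(const) G3=NOT G2=NOT 0=1 -> 0001

0001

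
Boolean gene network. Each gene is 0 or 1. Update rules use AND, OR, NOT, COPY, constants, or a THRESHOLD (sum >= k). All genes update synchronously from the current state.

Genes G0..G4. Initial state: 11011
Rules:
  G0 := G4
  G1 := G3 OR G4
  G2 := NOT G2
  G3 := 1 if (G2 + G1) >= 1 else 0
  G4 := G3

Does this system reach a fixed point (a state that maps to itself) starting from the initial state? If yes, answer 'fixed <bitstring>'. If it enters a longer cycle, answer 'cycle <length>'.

Step 0: 11011
Step 1: G0=G4=1 G1=G3|G4=1|1=1 G2=NOT G2=NOT 0=1 G3=(0+1>=1)=1 G4=G3=1 -> 11111
Step 2: G0=G4=1 G1=G3|G4=1|1=1 G2=NOT G2=NOT 1=0 G3=(1+1>=1)=1 G4=G3=1 -> 11011
Cycle of length 2 starting at step 0 -> no fixed point

Answer: cycle 2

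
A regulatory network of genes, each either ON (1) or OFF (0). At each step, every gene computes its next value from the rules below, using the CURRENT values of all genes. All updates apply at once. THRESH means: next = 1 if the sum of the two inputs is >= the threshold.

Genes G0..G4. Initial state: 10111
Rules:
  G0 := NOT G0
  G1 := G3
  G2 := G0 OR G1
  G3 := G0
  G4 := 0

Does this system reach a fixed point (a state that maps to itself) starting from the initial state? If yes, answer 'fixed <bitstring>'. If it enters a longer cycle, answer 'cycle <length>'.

Answer: cycle 2

Derivation:
Step 0: 10111
Step 1: G0=NOT G0=NOT 1=0 G1=G3=1 G2=G0|G1=1|0=1 G3=G0=1 G4=0(const) -> 01110
Step 2: G0=NOT G0=NOT 0=1 G1=G3=1 G2=G0|G1=0|1=1 G3=G0=0 G4=0(const) -> 11100
Step 3: G0=NOT G0=NOT 1=0 G1=G3=0 G2=G0|G1=1|1=1 G3=G0=1 G4=0(const) -> 00110
Step 4: G0=NOT G0=NOT 0=1 G1=G3=1 G2=G0|G1=0|0=0 G3=G0=0 G4=0(const) -> 11000
Step 5: G0=NOT G0=NOT 1=0 G1=G3=0 G2=G0|G1=1|1=1 G3=G0=1 G4=0(const) -> 00110
Cycle of length 2 starting at step 3 -> no fixed point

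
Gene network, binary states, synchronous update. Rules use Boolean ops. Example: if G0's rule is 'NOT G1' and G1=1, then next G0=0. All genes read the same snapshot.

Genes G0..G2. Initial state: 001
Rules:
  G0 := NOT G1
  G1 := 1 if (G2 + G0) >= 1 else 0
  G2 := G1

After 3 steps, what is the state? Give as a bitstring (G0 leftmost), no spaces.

Step 1: G0=NOT G1=NOT 0=1 G1=(1+0>=1)=1 G2=G1=0 -> 110
Step 2: G0=NOT G1=NOT 1=0 G1=(0+1>=1)=1 G2=G1=1 -> 011
Step 3: G0=NOT G1=NOT 1=0 G1=(1+0>=1)=1 G2=G1=1 -> 011

011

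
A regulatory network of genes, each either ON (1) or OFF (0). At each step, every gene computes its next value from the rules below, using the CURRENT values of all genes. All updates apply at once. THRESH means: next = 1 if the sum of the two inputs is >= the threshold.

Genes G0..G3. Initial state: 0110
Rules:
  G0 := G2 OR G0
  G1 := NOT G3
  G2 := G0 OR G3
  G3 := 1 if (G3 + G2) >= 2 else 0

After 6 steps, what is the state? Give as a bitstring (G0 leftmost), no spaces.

Step 1: G0=G2|G0=1|0=1 G1=NOT G3=NOT 0=1 G2=G0|G3=0|0=0 G3=(0+1>=2)=0 -> 1100
Step 2: G0=G2|G0=0|1=1 G1=NOT G3=NOT 0=1 G2=G0|G3=1|0=1 G3=(0+0>=2)=0 -> 1110
Step 3: G0=G2|G0=1|1=1 G1=NOT G3=NOT 0=1 G2=G0|G3=1|0=1 G3=(0+1>=2)=0 -> 1110
Step 4: G0=G2|G0=1|1=1 G1=NOT G3=NOT 0=1 G2=G0|G3=1|0=1 G3=(0+1>=2)=0 -> 1110
Step 5: G0=G2|G0=1|1=1 G1=NOT G3=NOT 0=1 G2=G0|G3=1|0=1 G3=(0+1>=2)=0 -> 1110
Step 6: G0=G2|G0=1|1=1 G1=NOT G3=NOT 0=1 G2=G0|G3=1|0=1 G3=(0+1>=2)=0 -> 1110

1110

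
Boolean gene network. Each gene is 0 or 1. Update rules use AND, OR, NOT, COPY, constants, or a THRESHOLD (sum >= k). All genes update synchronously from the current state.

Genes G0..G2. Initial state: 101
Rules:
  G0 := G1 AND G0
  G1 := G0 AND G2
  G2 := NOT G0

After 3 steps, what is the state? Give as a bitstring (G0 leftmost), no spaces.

Step 1: G0=G1&G0=0&1=0 G1=G0&G2=1&1=1 G2=NOT G0=NOT 1=0 -> 010
Step 2: G0=G1&G0=1&0=0 G1=G0&G2=0&0=0 G2=NOT G0=NOT 0=1 -> 001
Step 3: G0=G1&G0=0&0=0 G1=G0&G2=0&1=0 G2=NOT G0=NOT 0=1 -> 001

001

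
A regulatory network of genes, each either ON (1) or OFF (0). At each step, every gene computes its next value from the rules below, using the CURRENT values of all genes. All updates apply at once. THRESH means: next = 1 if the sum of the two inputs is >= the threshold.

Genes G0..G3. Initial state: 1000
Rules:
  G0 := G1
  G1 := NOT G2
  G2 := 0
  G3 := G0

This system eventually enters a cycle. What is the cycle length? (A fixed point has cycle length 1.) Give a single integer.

Answer: 1

Derivation:
Step 0: 1000
Step 1: G0=G1=0 G1=NOT G2=NOT 0=1 G2=0(const) G3=G0=1 -> 0101
Step 2: G0=G1=1 G1=NOT G2=NOT 0=1 G2=0(const) G3=G0=0 -> 1100
Step 3: G0=G1=1 G1=NOT G2=NOT 0=1 G2=0(const) G3=G0=1 -> 1101
Step 4: G0=G1=1 G1=NOT G2=NOT 0=1 G2=0(const) G3=G0=1 -> 1101
State from step 4 equals state from step 3 -> cycle length 1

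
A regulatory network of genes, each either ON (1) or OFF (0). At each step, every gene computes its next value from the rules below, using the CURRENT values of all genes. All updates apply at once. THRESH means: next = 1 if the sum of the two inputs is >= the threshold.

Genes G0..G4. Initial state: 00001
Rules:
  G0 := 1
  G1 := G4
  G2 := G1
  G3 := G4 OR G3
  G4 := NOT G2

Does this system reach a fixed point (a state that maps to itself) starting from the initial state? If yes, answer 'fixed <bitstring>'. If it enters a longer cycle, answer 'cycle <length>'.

Answer: cycle 6

Derivation:
Step 0: 00001
Step 1: G0=1(const) G1=G4=1 G2=G1=0 G3=G4|G3=1|0=1 G4=NOT G2=NOT 0=1 -> 11011
Step 2: G0=1(const) G1=G4=1 G2=G1=1 G3=G4|G3=1|1=1 G4=NOT G2=NOT 0=1 -> 11111
Step 3: G0=1(const) G1=G4=1 G2=G1=1 G3=G4|G3=1|1=1 G4=NOT G2=NOT 1=0 -> 11110
Step 4: G0=1(const) G1=G4=0 G2=G1=1 G3=G4|G3=0|1=1 G4=NOT G2=NOT 1=0 -> 10110
Step 5: G0=1(const) G1=G4=0 G2=G1=0 G3=G4|G3=0|1=1 G4=NOT G2=NOT 1=0 -> 10010
Step 6: G0=1(const) G1=G4=0 G2=G1=0 G3=G4|G3=0|1=1 G4=NOT G2=NOT 0=1 -> 10011
Step 7: G0=1(const) G1=G4=1 G2=G1=0 G3=G4|G3=1|1=1 G4=NOT G2=NOT 0=1 -> 11011
Cycle of length 6 starting at step 1 -> no fixed point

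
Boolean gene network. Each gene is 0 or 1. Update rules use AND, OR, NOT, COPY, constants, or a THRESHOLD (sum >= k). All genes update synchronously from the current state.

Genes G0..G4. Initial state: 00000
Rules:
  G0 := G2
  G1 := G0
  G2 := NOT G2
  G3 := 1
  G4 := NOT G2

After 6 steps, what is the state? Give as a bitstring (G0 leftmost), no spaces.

Step 1: G0=G2=0 G1=G0=0 G2=NOT G2=NOT 0=1 G3=1(const) G4=NOT G2=NOT 0=1 -> 00111
Step 2: G0=G2=1 G1=G0=0 G2=NOT G2=NOT 1=0 G3=1(const) G4=NOT G2=NOT 1=0 -> 10010
Step 3: G0=G2=0 G1=G0=1 G2=NOT G2=NOT 0=1 G3=1(const) G4=NOT G2=NOT 0=1 -> 01111
Step 4: G0=G2=1 G1=G0=0 G2=NOT G2=NOT 1=0 G3=1(const) G4=NOT G2=NOT 1=0 -> 10010
Step 5: G0=G2=0 G1=G0=1 G2=NOT G2=NOT 0=1 G3=1(const) G4=NOT G2=NOT 0=1 -> 01111
Step 6: G0=G2=1 G1=G0=0 G2=NOT G2=NOT 1=0 G3=1(const) G4=NOT G2=NOT 1=0 -> 10010

10010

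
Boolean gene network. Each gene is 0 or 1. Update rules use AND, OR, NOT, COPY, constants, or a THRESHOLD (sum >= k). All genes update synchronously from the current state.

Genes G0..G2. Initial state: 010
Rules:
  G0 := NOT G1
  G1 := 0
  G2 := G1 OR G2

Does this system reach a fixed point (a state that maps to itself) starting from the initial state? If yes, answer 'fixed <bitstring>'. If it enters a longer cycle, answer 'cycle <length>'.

Answer: fixed 101

Derivation:
Step 0: 010
Step 1: G0=NOT G1=NOT 1=0 G1=0(const) G2=G1|G2=1|0=1 -> 001
Step 2: G0=NOT G1=NOT 0=1 G1=0(const) G2=G1|G2=0|1=1 -> 101
Step 3: G0=NOT G1=NOT 0=1 G1=0(const) G2=G1|G2=0|1=1 -> 101
Fixed point reached at step 2: 101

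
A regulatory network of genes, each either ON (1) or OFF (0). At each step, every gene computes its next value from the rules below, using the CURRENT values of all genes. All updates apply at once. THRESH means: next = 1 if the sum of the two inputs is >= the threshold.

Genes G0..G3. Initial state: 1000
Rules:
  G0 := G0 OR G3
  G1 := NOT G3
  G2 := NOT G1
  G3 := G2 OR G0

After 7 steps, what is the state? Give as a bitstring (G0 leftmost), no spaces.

Step 1: G0=G0|G3=1|0=1 G1=NOT G3=NOT 0=1 G2=NOT G1=NOT 0=1 G3=G2|G0=0|1=1 -> 1111
Step 2: G0=G0|G3=1|1=1 G1=NOT G3=NOT 1=0 G2=NOT G1=NOT 1=0 G3=G2|G0=1|1=1 -> 1001
Step 3: G0=G0|G3=1|1=1 G1=NOT G3=NOT 1=0 G2=NOT G1=NOT 0=1 G3=G2|G0=0|1=1 -> 1011
Step 4: G0=G0|G3=1|1=1 G1=NOT G3=NOT 1=0 G2=NOT G1=NOT 0=1 G3=G2|G0=1|1=1 -> 1011
Step 5: G0=G0|G3=1|1=1 G1=NOT G3=NOT 1=0 G2=NOT G1=NOT 0=1 G3=G2|G0=1|1=1 -> 1011
Step 6: G0=G0|G3=1|1=1 G1=NOT G3=NOT 1=0 G2=NOT G1=NOT 0=1 G3=G2|G0=1|1=1 -> 1011
Step 7: G0=G0|G3=1|1=1 G1=NOT G3=NOT 1=0 G2=NOT G1=NOT 0=1 G3=G2|G0=1|1=1 -> 1011

1011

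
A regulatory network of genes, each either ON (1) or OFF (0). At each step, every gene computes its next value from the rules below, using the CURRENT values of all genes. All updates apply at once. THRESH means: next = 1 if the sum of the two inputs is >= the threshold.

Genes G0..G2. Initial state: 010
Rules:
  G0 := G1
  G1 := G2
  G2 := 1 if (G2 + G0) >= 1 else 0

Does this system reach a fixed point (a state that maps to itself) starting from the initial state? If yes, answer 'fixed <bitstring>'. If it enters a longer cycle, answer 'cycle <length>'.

Step 0: 010
Step 1: G0=G1=1 G1=G2=0 G2=(0+0>=1)=0 -> 100
Step 2: G0=G1=0 G1=G2=0 G2=(0+1>=1)=1 -> 001
Step 3: G0=G1=0 G1=G2=1 G2=(1+0>=1)=1 -> 011
Step 4: G0=G1=1 G1=G2=1 G2=(1+0>=1)=1 -> 111
Step 5: G0=G1=1 G1=G2=1 G2=(1+1>=1)=1 -> 111
Fixed point reached at step 4: 111

Answer: fixed 111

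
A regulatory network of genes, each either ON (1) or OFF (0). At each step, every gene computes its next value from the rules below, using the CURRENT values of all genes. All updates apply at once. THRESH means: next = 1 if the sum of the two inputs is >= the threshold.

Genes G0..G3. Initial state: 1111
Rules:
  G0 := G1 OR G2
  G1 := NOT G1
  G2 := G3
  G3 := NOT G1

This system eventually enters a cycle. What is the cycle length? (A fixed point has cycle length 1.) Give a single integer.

Step 0: 1111
Step 1: G0=G1|G2=1|1=1 G1=NOT G1=NOT 1=0 G2=G3=1 G3=NOT G1=NOT 1=0 -> 1010
Step 2: G0=G1|G2=0|1=1 G1=NOT G1=NOT 0=1 G2=G3=0 G3=NOT G1=NOT 0=1 -> 1101
Step 3: G0=G1|G2=1|0=1 G1=NOT G1=NOT 1=0 G2=G3=1 G3=NOT G1=NOT 1=0 -> 1010
State from step 3 equals state from step 1 -> cycle length 2

Answer: 2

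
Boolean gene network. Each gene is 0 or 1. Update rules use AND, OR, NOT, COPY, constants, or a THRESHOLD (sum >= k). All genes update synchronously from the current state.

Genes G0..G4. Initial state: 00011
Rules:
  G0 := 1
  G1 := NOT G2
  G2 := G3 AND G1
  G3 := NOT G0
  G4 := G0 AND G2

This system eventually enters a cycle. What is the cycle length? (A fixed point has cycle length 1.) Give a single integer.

Answer: 1

Derivation:
Step 0: 00011
Step 1: G0=1(const) G1=NOT G2=NOT 0=1 G2=G3&G1=1&0=0 G3=NOT G0=NOT 0=1 G4=G0&G2=0&0=0 -> 11010
Step 2: G0=1(const) G1=NOT G2=NOT 0=1 G2=G3&G1=1&1=1 G3=NOT G0=NOT 1=0 G4=G0&G2=1&0=0 -> 11100
Step 3: G0=1(const) G1=NOT G2=NOT 1=0 G2=G3&G1=0&1=0 G3=NOT G0=NOT 1=0 G4=G0&G2=1&1=1 -> 10001
Step 4: G0=1(const) G1=NOT G2=NOT 0=1 G2=G3&G1=0&0=0 G3=NOT G0=NOT 1=0 G4=G0&G2=1&0=0 -> 11000
Step 5: G0=1(const) G1=NOT G2=NOT 0=1 G2=G3&G1=0&1=0 G3=NOT G0=NOT 1=0 G4=G0&G2=1&0=0 -> 11000
State from step 5 equals state from step 4 -> cycle length 1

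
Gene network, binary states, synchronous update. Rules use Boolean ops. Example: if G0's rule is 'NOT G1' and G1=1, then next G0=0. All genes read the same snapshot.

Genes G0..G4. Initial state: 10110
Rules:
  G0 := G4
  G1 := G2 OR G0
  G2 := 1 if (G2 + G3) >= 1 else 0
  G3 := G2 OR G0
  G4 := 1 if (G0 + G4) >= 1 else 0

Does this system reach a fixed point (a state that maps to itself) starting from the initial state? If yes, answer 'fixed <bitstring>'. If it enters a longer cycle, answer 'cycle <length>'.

Answer: fixed 11111

Derivation:
Step 0: 10110
Step 1: G0=G4=0 G1=G2|G0=1|1=1 G2=(1+1>=1)=1 G3=G2|G0=1|1=1 G4=(1+0>=1)=1 -> 01111
Step 2: G0=G4=1 G1=G2|G0=1|0=1 G2=(1+1>=1)=1 G3=G2|G0=1|0=1 G4=(0+1>=1)=1 -> 11111
Step 3: G0=G4=1 G1=G2|G0=1|1=1 G2=(1+1>=1)=1 G3=G2|G0=1|1=1 G4=(1+1>=1)=1 -> 11111
Fixed point reached at step 2: 11111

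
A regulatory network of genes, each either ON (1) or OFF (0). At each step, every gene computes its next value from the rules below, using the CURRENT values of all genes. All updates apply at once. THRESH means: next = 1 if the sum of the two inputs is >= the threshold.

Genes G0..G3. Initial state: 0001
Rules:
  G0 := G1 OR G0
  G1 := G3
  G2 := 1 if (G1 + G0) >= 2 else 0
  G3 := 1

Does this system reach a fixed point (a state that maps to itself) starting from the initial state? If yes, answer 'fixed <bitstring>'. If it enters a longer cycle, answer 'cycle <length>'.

Step 0: 0001
Step 1: G0=G1|G0=0|0=0 G1=G3=1 G2=(0+0>=2)=0 G3=1(const) -> 0101
Step 2: G0=G1|G0=1|0=1 G1=G3=1 G2=(1+0>=2)=0 G3=1(const) -> 1101
Step 3: G0=G1|G0=1|1=1 G1=G3=1 G2=(1+1>=2)=1 G3=1(const) -> 1111
Step 4: G0=G1|G0=1|1=1 G1=G3=1 G2=(1+1>=2)=1 G3=1(const) -> 1111
Fixed point reached at step 3: 1111

Answer: fixed 1111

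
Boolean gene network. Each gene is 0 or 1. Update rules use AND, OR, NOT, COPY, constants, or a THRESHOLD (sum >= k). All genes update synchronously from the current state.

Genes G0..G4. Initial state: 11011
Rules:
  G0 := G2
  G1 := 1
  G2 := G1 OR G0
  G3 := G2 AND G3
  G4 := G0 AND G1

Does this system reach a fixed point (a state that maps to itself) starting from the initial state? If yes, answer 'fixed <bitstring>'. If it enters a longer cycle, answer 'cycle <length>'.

Answer: fixed 11101

Derivation:
Step 0: 11011
Step 1: G0=G2=0 G1=1(const) G2=G1|G0=1|1=1 G3=G2&G3=0&1=0 G4=G0&G1=1&1=1 -> 01101
Step 2: G0=G2=1 G1=1(const) G2=G1|G0=1|0=1 G3=G2&G3=1&0=0 G4=G0&G1=0&1=0 -> 11100
Step 3: G0=G2=1 G1=1(const) G2=G1|G0=1|1=1 G3=G2&G3=1&0=0 G4=G0&G1=1&1=1 -> 11101
Step 4: G0=G2=1 G1=1(const) G2=G1|G0=1|1=1 G3=G2&G3=1&0=0 G4=G0&G1=1&1=1 -> 11101
Fixed point reached at step 3: 11101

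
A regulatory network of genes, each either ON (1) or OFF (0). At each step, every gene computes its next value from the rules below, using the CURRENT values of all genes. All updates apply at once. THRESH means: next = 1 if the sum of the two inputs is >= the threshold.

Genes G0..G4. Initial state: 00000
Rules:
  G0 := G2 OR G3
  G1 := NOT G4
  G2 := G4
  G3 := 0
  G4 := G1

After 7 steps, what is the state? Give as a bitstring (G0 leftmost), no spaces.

Step 1: G0=G2|G3=0|0=0 G1=NOT G4=NOT 0=1 G2=G4=0 G3=0(const) G4=G1=0 -> 01000
Step 2: G0=G2|G3=0|0=0 G1=NOT G4=NOT 0=1 G2=G4=0 G3=0(const) G4=G1=1 -> 01001
Step 3: G0=G2|G3=0|0=0 G1=NOT G4=NOT 1=0 G2=G4=1 G3=0(const) G4=G1=1 -> 00101
Step 4: G0=G2|G3=1|0=1 G1=NOT G4=NOT 1=0 G2=G4=1 G3=0(const) G4=G1=0 -> 10100
Step 5: G0=G2|G3=1|0=1 G1=NOT G4=NOT 0=1 G2=G4=0 G3=0(const) G4=G1=0 -> 11000
Step 6: G0=G2|G3=0|0=0 G1=NOT G4=NOT 0=1 G2=G4=0 G3=0(const) G4=G1=1 -> 01001
Step 7: G0=G2|G3=0|0=0 G1=NOT G4=NOT 1=0 G2=G4=1 G3=0(const) G4=G1=1 -> 00101

00101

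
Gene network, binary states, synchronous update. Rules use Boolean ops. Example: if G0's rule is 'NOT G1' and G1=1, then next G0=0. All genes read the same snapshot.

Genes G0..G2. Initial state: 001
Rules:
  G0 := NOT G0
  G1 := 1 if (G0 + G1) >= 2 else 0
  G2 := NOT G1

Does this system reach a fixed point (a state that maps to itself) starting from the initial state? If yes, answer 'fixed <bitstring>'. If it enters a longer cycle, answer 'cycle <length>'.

Step 0: 001
Step 1: G0=NOT G0=NOT 0=1 G1=(0+0>=2)=0 G2=NOT G1=NOT 0=1 -> 101
Step 2: G0=NOT G0=NOT 1=0 G1=(1+0>=2)=0 G2=NOT G1=NOT 0=1 -> 001
Cycle of length 2 starting at step 0 -> no fixed point

Answer: cycle 2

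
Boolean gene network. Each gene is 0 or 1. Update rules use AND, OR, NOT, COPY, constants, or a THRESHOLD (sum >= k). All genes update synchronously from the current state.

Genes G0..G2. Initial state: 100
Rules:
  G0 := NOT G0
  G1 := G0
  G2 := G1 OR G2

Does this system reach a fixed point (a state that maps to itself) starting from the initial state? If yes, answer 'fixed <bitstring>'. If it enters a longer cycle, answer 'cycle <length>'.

Step 0: 100
Step 1: G0=NOT G0=NOT 1=0 G1=G0=1 G2=G1|G2=0|0=0 -> 010
Step 2: G0=NOT G0=NOT 0=1 G1=G0=0 G2=G1|G2=1|0=1 -> 101
Step 3: G0=NOT G0=NOT 1=0 G1=G0=1 G2=G1|G2=0|1=1 -> 011
Step 4: G0=NOT G0=NOT 0=1 G1=G0=0 G2=G1|G2=1|1=1 -> 101
Cycle of length 2 starting at step 2 -> no fixed point

Answer: cycle 2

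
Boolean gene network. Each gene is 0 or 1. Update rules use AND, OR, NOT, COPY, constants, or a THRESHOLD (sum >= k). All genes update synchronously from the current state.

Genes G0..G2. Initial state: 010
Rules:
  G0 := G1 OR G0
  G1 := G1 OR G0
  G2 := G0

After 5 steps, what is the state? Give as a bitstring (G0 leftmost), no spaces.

Step 1: G0=G1|G0=1|0=1 G1=G1|G0=1|0=1 G2=G0=0 -> 110
Step 2: G0=G1|G0=1|1=1 G1=G1|G0=1|1=1 G2=G0=1 -> 111
Step 3: G0=G1|G0=1|1=1 G1=G1|G0=1|1=1 G2=G0=1 -> 111
Step 4: G0=G1|G0=1|1=1 G1=G1|G0=1|1=1 G2=G0=1 -> 111
Step 5: G0=G1|G0=1|1=1 G1=G1|G0=1|1=1 G2=G0=1 -> 111

111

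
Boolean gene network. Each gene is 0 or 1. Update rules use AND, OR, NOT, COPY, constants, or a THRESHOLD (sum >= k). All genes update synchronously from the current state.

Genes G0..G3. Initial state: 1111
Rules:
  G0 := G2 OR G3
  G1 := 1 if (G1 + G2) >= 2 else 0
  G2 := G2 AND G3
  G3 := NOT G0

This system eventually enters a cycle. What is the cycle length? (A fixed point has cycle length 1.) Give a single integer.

Answer: 4

Derivation:
Step 0: 1111
Step 1: G0=G2|G3=1|1=1 G1=(1+1>=2)=1 G2=G2&G3=1&1=1 G3=NOT G0=NOT 1=0 -> 1110
Step 2: G0=G2|G3=1|0=1 G1=(1+1>=2)=1 G2=G2&G3=1&0=0 G3=NOT G0=NOT 1=0 -> 1100
Step 3: G0=G2|G3=0|0=0 G1=(1+0>=2)=0 G2=G2&G3=0&0=0 G3=NOT G0=NOT 1=0 -> 0000
Step 4: G0=G2|G3=0|0=0 G1=(0+0>=2)=0 G2=G2&G3=0&0=0 G3=NOT G0=NOT 0=1 -> 0001
Step 5: G0=G2|G3=0|1=1 G1=(0+0>=2)=0 G2=G2&G3=0&1=0 G3=NOT G0=NOT 0=1 -> 1001
Step 6: G0=G2|G3=0|1=1 G1=(0+0>=2)=0 G2=G2&G3=0&1=0 G3=NOT G0=NOT 1=0 -> 1000
Step 7: G0=G2|G3=0|0=0 G1=(0+0>=2)=0 G2=G2&G3=0&0=0 G3=NOT G0=NOT 1=0 -> 0000
State from step 7 equals state from step 3 -> cycle length 4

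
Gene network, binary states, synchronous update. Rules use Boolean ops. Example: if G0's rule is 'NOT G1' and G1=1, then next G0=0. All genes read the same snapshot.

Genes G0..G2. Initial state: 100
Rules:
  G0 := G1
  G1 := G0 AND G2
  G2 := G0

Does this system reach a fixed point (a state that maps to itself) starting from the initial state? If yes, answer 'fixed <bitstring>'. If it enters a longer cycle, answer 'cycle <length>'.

Step 0: 100
Step 1: G0=G1=0 G1=G0&G2=1&0=0 G2=G0=1 -> 001
Step 2: G0=G1=0 G1=G0&G2=0&1=0 G2=G0=0 -> 000
Step 3: G0=G1=0 G1=G0&G2=0&0=0 G2=G0=0 -> 000
Fixed point reached at step 2: 000

Answer: fixed 000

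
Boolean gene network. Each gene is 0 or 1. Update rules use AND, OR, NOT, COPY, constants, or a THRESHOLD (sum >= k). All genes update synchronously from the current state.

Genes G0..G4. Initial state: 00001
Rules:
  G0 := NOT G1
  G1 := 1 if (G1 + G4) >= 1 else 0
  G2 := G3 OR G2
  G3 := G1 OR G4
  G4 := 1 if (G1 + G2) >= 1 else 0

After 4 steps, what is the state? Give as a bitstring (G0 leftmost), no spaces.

Step 1: G0=NOT G1=NOT 0=1 G1=(0+1>=1)=1 G2=G3|G2=0|0=0 G3=G1|G4=0|1=1 G4=(0+0>=1)=0 -> 11010
Step 2: G0=NOT G1=NOT 1=0 G1=(1+0>=1)=1 G2=G3|G2=1|0=1 G3=G1|G4=1|0=1 G4=(1+0>=1)=1 -> 01111
Step 3: G0=NOT G1=NOT 1=0 G1=(1+1>=1)=1 G2=G3|G2=1|1=1 G3=G1|G4=1|1=1 G4=(1+1>=1)=1 -> 01111
Step 4: G0=NOT G1=NOT 1=0 G1=(1+1>=1)=1 G2=G3|G2=1|1=1 G3=G1|G4=1|1=1 G4=(1+1>=1)=1 -> 01111

01111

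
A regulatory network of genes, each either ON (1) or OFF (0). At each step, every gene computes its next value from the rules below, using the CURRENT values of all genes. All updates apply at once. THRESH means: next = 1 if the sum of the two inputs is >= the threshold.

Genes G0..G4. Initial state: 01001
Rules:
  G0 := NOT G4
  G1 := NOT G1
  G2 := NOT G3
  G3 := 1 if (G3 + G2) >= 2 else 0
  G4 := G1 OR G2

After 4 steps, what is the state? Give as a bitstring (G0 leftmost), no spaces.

Step 1: G0=NOT G4=NOT 1=0 G1=NOT G1=NOT 1=0 G2=NOT G3=NOT 0=1 G3=(0+0>=2)=0 G4=G1|G2=1|0=1 -> 00101
Step 2: G0=NOT G4=NOT 1=0 G1=NOT G1=NOT 0=1 G2=NOT G3=NOT 0=1 G3=(0+1>=2)=0 G4=G1|G2=0|1=1 -> 01101
Step 3: G0=NOT G4=NOT 1=0 G1=NOT G1=NOT 1=0 G2=NOT G3=NOT 0=1 G3=(0+1>=2)=0 G4=G1|G2=1|1=1 -> 00101
Step 4: G0=NOT G4=NOT 1=0 G1=NOT G1=NOT 0=1 G2=NOT G3=NOT 0=1 G3=(0+1>=2)=0 G4=G1|G2=0|1=1 -> 01101

01101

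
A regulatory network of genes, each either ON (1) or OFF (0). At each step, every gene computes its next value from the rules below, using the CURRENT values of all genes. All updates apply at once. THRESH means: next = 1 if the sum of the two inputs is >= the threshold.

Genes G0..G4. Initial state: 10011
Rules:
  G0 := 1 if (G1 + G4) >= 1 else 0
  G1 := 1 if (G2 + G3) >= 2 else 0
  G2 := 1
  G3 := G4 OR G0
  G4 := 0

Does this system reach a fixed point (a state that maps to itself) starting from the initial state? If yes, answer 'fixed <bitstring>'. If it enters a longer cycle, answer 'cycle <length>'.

Answer: cycle 3

Derivation:
Step 0: 10011
Step 1: G0=(0+1>=1)=1 G1=(0+1>=2)=0 G2=1(const) G3=G4|G0=1|1=1 G4=0(const) -> 10110
Step 2: G0=(0+0>=1)=0 G1=(1+1>=2)=1 G2=1(const) G3=G4|G0=0|1=1 G4=0(const) -> 01110
Step 3: G0=(1+0>=1)=1 G1=(1+1>=2)=1 G2=1(const) G3=G4|G0=0|0=0 G4=0(const) -> 11100
Step 4: G0=(1+0>=1)=1 G1=(1+0>=2)=0 G2=1(const) G3=G4|G0=0|1=1 G4=0(const) -> 10110
Cycle of length 3 starting at step 1 -> no fixed point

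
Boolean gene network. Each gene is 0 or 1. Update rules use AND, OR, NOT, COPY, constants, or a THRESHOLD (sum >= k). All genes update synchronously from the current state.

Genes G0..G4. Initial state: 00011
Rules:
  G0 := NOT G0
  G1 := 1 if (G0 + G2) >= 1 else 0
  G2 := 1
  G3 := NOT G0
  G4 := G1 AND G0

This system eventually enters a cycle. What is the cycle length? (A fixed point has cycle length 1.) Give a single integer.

Step 0: 00011
Step 1: G0=NOT G0=NOT 0=1 G1=(0+0>=1)=0 G2=1(const) G3=NOT G0=NOT 0=1 G4=G1&G0=0&0=0 -> 10110
Step 2: G0=NOT G0=NOT 1=0 G1=(1+1>=1)=1 G2=1(const) G3=NOT G0=NOT 1=0 G4=G1&G0=0&1=0 -> 01100
Step 3: G0=NOT G0=NOT 0=1 G1=(0+1>=1)=1 G2=1(const) G3=NOT G0=NOT 0=1 G4=G1&G0=1&0=0 -> 11110
Step 4: G0=NOT G0=NOT 1=0 G1=(1+1>=1)=1 G2=1(const) G3=NOT G0=NOT 1=0 G4=G1&G0=1&1=1 -> 01101
Step 5: G0=NOT G0=NOT 0=1 G1=(0+1>=1)=1 G2=1(const) G3=NOT G0=NOT 0=1 G4=G1&G0=1&0=0 -> 11110
State from step 5 equals state from step 3 -> cycle length 2

Answer: 2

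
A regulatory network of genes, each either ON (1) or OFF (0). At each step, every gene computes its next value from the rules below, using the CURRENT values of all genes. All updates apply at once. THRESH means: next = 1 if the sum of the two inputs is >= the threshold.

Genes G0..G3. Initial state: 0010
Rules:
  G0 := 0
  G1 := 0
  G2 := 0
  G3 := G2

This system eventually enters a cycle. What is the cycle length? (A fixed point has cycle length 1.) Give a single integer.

Step 0: 0010
Step 1: G0=0(const) G1=0(const) G2=0(const) G3=G2=1 -> 0001
Step 2: G0=0(const) G1=0(const) G2=0(const) G3=G2=0 -> 0000
Step 3: G0=0(const) G1=0(const) G2=0(const) G3=G2=0 -> 0000
State from step 3 equals state from step 2 -> cycle length 1

Answer: 1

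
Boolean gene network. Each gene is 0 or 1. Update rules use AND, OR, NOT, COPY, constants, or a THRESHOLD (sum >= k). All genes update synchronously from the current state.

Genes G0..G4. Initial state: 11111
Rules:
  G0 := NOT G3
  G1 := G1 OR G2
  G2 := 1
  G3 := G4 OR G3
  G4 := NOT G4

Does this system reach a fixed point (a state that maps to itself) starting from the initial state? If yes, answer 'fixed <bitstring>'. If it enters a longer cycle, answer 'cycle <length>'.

Step 0: 11111
Step 1: G0=NOT G3=NOT 1=0 G1=G1|G2=1|1=1 G2=1(const) G3=G4|G3=1|1=1 G4=NOT G4=NOT 1=0 -> 01110
Step 2: G0=NOT G3=NOT 1=0 G1=G1|G2=1|1=1 G2=1(const) G3=G4|G3=0|1=1 G4=NOT G4=NOT 0=1 -> 01111
Step 3: G0=NOT G3=NOT 1=0 G1=G1|G2=1|1=1 G2=1(const) G3=G4|G3=1|1=1 G4=NOT G4=NOT 1=0 -> 01110
Cycle of length 2 starting at step 1 -> no fixed point

Answer: cycle 2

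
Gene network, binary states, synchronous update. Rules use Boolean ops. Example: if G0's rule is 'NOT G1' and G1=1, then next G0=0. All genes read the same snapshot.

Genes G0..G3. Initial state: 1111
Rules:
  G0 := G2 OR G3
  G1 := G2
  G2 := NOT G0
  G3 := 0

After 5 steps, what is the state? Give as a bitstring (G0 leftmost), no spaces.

Step 1: G0=G2|G3=1|1=1 G1=G2=1 G2=NOT G0=NOT 1=0 G3=0(const) -> 1100
Step 2: G0=G2|G3=0|0=0 G1=G2=0 G2=NOT G0=NOT 1=0 G3=0(const) -> 0000
Step 3: G0=G2|G3=0|0=0 G1=G2=0 G2=NOT G0=NOT 0=1 G3=0(const) -> 0010
Step 4: G0=G2|G3=1|0=1 G1=G2=1 G2=NOT G0=NOT 0=1 G3=0(const) -> 1110
Step 5: G0=G2|G3=1|0=1 G1=G2=1 G2=NOT G0=NOT 1=0 G3=0(const) -> 1100

1100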